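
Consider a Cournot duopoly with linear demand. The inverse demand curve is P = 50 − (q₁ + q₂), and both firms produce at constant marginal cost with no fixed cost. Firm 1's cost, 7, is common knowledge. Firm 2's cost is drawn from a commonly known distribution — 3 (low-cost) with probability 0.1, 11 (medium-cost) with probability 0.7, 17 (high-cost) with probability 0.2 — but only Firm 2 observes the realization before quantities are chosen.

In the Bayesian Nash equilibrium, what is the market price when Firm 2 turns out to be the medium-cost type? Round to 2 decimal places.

Each type of Firm 2 best-responds to q₁; Firm 1 best-responds to the expected q₂ over Firm 2's types.
Firm 2 with cost c maximizes (50 − (q₁+q₂) − c)·q₂, giving q₂(c) = (50 − c − q₁)/2.
E[c₂] = 0.1·3 + 0.7·11 + 0.2·17 = 11.4
Firm 1's FOC against E[q₂] yields q₁ = (50 − 2·7 + E[c₂])/3 = (50 − 14 + 11.4)/3 = 15.8.
q₂(medium-cost) = 11.6, so P = 50 − (15.8 + 11.6) = 22.6.

22.60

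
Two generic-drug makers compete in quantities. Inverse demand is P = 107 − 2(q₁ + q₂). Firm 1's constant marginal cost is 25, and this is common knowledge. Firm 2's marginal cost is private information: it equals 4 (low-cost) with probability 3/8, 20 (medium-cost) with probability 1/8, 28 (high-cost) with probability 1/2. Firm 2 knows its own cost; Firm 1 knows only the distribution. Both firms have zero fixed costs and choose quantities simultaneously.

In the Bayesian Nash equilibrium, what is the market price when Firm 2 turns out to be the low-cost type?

43

Type-c best response for Firm 2: q₂(c) = (107 − c)/4 − q₁/2.
Firm 1 maximizes expected profit; its first-order condition is 107 − 4q₁ − 2E[q₂] − 25 = 0.
Substituting E[q₂] and solving: E[c₂] = 18, so q₁ = (107 − 2·25 + 18)/6 = 12.5.
q₂(low-cost) = 19.5, so P = 107 − 2·(12.5 + 19.5) = 43.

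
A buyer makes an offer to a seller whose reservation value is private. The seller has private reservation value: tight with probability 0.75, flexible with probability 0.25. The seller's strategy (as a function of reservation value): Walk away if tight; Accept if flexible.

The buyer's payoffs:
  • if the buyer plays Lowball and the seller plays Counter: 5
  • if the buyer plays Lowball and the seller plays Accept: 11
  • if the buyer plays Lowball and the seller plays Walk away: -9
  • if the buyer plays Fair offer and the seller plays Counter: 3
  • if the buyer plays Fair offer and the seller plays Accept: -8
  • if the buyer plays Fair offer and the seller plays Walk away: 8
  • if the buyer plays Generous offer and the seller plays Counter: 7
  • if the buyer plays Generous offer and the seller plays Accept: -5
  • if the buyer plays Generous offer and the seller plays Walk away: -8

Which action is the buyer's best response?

Fair offer

Compute the buyer's expected payoff for each action, taking the expectation over the seller's type.
E[Lowball] = 0.75·(-9) + 0.25·(11) = -4
E[Fair offer] = 0.75·(8) + 0.25·(-8) = 4
E[Generous offer] = 0.75·(-8) + 0.25·(-5) = -7.25
Best response: Fair offer (4 is the largest).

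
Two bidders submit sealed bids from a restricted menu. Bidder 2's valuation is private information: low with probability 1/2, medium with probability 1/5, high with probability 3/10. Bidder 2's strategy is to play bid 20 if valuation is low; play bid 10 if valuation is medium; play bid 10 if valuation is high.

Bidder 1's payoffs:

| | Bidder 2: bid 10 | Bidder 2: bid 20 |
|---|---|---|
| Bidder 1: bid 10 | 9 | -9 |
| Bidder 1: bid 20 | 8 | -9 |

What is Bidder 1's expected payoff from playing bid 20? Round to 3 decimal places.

-0.500

Take the expectation over Bidder 2's valuation, weighting each type's action by its prior probability.
E[bid 20] = 1/2·(-9) + 1/5·8 + 3/10·8 = (-9/2) + 8/5 + 12/5 = -1/2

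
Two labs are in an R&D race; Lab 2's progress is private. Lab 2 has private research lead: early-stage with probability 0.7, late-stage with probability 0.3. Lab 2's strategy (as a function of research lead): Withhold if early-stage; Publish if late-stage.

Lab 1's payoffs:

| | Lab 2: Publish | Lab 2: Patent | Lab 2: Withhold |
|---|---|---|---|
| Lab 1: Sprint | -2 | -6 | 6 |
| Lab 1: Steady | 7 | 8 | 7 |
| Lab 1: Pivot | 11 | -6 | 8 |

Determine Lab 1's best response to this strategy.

Compute Lab 1's expected payoff for each action, taking the expectation over Lab 2's type.
E[Sprint] = 0.7·(6) + 0.3·(-2) = 3.6
E[Steady] = 0.7·(7) + 0.3·(7) = 7
E[Pivot] = 0.7·(8) + 0.3·(11) = 8.9
Best response: Pivot (8.9 is the largest).

Pivot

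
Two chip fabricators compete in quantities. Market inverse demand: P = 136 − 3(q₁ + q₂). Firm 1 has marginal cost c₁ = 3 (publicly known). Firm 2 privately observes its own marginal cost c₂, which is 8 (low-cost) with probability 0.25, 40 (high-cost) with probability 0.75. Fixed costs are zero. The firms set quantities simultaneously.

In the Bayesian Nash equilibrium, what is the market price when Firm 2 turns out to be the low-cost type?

Each type of Firm 2 best-responds to q₁; Firm 1 best-responds to the expected q₂ over Firm 2's types.
Firm 2 with cost c maximizes (136 − 3(q₁+q₂) − c)·q₂, giving q₂(c) = (136 − c − 3q₁)/6.
E[c₂] = 0.25·8 + 0.75·40 = 32
Firm 1's FOC against E[q₂] yields q₁ = (136 − 2·3 + E[c₂])/9 = (136 − 6 + 32)/9 = 18.
q₂(low-cost) = 12.3333, so P = 136 − 3·(18 + 12.3333) = 45.

45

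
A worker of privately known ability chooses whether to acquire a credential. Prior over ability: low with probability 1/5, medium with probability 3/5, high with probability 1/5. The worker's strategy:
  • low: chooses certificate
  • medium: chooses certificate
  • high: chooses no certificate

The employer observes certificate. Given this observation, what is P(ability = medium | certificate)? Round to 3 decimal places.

0.750

P(certificate) = (1/5)·1 + (3/5)·1 + (1/5)·0 = 4/5
P(medium | certificate) = ((3/5)·1) / (4/5) = (3/5) / (4/5) = 3/4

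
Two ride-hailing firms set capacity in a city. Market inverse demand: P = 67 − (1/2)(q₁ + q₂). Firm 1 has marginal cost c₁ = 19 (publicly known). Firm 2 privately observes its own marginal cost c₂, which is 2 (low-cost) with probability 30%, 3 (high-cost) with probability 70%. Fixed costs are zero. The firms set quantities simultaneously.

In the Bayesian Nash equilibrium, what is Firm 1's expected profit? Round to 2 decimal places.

Each type of Firm 2 best-responds to q₁; Firm 1 best-responds to the expected q₂ over Firm 2's types.
Firm 2 with cost c maximizes (67 − (1/2)(q₁+q₂) − c)·q₂, giving q₂(c) = (67 − c − (1/2)q₁).
E[c₂] = 0.3·2 + 0.7·3 = 2.7
Firm 1's FOC against E[q₂] yields q₁ = (67 − 2·19 + E[c₂])/(3/2) = (67 − 38 + 2.7)/(3/2) = 21.1333.
E[P] = 67 − (1/2)·(q₁ + E[q₂]) = 29.5667; Firm 1's expected profit = (E[P] − 19)·q₁ = (29.5667 − 19)·21.1333 = 223.309.

223.31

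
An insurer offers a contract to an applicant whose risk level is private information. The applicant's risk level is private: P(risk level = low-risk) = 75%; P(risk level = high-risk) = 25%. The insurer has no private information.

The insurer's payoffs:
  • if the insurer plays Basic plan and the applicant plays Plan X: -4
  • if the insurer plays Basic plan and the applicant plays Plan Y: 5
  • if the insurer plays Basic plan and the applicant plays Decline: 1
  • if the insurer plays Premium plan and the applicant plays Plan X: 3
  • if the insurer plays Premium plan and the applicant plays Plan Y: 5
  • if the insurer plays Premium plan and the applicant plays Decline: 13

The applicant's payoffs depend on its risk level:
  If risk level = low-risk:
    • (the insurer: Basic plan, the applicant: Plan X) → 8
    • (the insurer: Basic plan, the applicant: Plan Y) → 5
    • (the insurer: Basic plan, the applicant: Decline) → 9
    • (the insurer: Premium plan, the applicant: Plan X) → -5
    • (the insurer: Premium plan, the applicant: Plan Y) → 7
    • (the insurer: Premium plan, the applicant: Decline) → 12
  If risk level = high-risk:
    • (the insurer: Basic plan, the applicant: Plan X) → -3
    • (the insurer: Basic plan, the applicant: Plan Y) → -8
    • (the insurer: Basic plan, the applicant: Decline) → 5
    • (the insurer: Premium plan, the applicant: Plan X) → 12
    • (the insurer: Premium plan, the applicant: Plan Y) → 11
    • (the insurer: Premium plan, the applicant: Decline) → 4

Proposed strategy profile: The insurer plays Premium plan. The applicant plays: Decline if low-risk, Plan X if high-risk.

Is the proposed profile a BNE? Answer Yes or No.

The insurer plays Premium plan: E[Premium plan] = 0.75·(13) + 0.25·(3) = 10.5; E[Basic plan] = -0.25. Best-responding. ✓
The applicant (risk level low-risk), facing Premium plan: Plan X gives -5, Plan Y gives 7, Decline gives 12. Proposed Decline is best. ✓
The applicant (risk level high-risk), facing Premium plan: Plan X gives 12, Plan Y gives 11, Decline gives 4. Proposed Plan X is best. ✓

Yes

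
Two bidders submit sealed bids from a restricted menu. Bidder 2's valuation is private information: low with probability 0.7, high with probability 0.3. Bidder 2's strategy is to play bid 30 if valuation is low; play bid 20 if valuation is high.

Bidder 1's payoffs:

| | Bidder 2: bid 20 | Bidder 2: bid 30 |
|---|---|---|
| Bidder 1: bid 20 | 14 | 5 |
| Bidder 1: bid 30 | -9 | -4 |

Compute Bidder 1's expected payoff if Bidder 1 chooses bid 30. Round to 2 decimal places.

-5.50

Take the expectation over Bidder 2's valuation, weighting each type's action by its prior probability.
E[bid 30] = 0.7·(-4) + 0.3·(-9) = (-2.8) + (-2.7) = -5.5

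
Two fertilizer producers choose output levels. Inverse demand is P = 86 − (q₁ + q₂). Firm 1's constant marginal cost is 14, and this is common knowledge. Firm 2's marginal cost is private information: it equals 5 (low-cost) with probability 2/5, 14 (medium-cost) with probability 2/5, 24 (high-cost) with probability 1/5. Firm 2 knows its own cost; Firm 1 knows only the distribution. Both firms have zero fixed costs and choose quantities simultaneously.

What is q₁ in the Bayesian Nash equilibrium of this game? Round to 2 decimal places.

23.47

Firm 2 with cost c maximizes (86 − (q₁+q₂) − c)·q₂, giving q₂(c) = (86 − c − q₁)/2.
E[c₂] = 2/5·5 + 2/5·14 + 1/5·24 = 12.4
Firm 1's FOC against E[q₂] yields q₁ = (86 − 2·14 + E[c₂])/3 = (86 − 28 + 12.4)/3 = 23.4667.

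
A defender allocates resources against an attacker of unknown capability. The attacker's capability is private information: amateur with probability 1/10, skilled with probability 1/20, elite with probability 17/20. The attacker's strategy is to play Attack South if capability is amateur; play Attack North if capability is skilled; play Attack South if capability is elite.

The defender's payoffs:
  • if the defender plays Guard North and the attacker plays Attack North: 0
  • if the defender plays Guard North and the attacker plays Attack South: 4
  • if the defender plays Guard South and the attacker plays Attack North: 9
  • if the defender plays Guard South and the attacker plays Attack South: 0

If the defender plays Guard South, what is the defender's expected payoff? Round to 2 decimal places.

E[Guard South] = 1/10·0 + 1/20·9 + 17/20·0 = 0 + 9/20 + 0 = 9/20

0.45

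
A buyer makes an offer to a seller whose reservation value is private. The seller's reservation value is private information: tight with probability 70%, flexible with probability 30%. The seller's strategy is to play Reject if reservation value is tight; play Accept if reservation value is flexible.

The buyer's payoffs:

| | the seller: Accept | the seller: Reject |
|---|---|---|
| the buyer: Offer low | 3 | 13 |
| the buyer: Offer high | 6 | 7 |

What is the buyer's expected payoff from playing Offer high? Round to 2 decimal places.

Take the expectation over the seller's reservation value, weighting each type's action by its prior probability.
E[Offer high] = 0.7·7 + 0.3·6 = 4.9 + 1.8 = 6.7

6.70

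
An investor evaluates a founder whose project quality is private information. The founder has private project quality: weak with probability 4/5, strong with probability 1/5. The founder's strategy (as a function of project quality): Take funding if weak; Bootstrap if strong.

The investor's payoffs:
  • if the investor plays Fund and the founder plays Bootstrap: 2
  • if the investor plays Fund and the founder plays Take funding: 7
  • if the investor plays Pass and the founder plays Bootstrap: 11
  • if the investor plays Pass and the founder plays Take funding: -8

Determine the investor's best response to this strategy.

Fund

E[Fund] = 4/5·(7) + 1/5·(2) = 6
E[Pass] = 4/5·(-8) + 1/5·(11) = -21/5
Best response: Fund (6 is the largest).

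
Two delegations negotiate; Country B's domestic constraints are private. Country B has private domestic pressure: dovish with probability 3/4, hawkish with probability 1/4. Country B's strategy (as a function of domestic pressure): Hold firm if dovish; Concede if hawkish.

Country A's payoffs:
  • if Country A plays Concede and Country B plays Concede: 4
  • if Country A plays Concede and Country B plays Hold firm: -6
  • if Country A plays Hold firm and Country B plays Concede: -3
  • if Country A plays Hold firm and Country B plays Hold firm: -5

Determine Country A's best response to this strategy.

Concede

E[Concede] = 3/4·(-6) + 1/4·(4) = -7/2
E[Hold firm] = 3/4·(-5) + 1/4·(-3) = -9/2
Best response: Concede (-7/2 is the largest).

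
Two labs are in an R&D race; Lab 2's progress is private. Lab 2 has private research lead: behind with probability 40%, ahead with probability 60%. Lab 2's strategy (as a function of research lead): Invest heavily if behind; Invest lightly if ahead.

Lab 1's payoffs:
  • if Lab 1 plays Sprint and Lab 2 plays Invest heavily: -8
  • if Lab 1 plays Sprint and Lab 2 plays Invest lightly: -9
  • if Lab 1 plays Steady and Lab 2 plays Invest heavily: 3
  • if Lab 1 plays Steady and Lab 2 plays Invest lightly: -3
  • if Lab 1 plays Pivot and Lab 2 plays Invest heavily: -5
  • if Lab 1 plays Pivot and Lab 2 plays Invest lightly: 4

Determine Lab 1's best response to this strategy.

Pivot

E[Sprint] = 0.4·(-8) + 0.6·(-9) = -8.6
E[Steady] = 0.4·(3) + 0.6·(-3) = -0.6
E[Pivot] = 0.4·(-5) + 0.6·(4) = 0.4
Best response: Pivot (0.4 is the largest).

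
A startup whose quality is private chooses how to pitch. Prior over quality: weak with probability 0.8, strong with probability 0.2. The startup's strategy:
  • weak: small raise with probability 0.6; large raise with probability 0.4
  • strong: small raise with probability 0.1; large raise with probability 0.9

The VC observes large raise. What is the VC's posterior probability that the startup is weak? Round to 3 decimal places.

P(large raise) = 0.8·0.4 + 0.2·0.9 = 0.5
P(weak | large raise) = (0.8·0.4) / 0.5 = 0.32 / 0.5 = 0.64

0.640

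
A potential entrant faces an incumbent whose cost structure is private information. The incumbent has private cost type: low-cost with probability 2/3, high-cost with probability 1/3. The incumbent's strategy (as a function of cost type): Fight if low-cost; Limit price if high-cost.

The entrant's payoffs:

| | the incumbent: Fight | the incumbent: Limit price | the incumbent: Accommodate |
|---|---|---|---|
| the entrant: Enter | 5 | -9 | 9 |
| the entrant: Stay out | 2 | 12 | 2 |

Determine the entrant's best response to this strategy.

Compute the entrant's expected payoff for each action, taking the expectation over the incumbent's type.
E[Enter] = 2/3·(5) + 1/3·(-9) = 1/3
E[Stay out] = 2/3·(2) + 1/3·(12) = 16/3
Best response: Stay out (16/3 is the largest).

Stay out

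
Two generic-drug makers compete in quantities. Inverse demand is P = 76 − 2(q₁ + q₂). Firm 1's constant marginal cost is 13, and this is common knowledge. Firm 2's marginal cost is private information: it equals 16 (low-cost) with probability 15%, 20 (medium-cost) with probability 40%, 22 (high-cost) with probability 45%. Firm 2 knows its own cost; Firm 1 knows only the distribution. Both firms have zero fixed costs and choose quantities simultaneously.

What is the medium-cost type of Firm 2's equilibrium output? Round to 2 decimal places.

8.14

Firm 2 with cost c maximizes (76 − 2(q₁+q₂) − c)·q₂, giving q₂(c) = (76 − c − 2q₁)/4.
E[c₂] = 0.15·16 + 0.4·20 + 0.45·22 = 20.3
Firm 1's FOC against E[q₂] yields q₁ = (76 − 2·13 + E[c₂])/6 = (76 − 26 + 20.3)/6 = 11.7167.
q₂(medium-cost) = (76 − 20 − 2·11.7167)/4 = 8.14167.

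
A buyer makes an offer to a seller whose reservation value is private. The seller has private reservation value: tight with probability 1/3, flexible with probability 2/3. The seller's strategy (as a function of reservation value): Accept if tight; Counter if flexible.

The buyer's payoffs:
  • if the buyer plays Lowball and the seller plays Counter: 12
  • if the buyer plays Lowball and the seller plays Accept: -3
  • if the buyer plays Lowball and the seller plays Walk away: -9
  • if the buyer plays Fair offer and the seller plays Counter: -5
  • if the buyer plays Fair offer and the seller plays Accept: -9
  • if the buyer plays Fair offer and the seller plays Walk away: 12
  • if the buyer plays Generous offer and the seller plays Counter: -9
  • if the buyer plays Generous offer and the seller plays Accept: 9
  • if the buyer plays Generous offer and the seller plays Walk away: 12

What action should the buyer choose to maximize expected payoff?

Lowball

E[Lowball] = 1/3·(-3) + 2/3·(12) = 7
E[Fair offer] = 1/3·(-9) + 2/3·(-5) = -19/3
E[Generous offer] = 1/3·(9) + 2/3·(-9) = -3
Best response: Lowball (7 is the largest).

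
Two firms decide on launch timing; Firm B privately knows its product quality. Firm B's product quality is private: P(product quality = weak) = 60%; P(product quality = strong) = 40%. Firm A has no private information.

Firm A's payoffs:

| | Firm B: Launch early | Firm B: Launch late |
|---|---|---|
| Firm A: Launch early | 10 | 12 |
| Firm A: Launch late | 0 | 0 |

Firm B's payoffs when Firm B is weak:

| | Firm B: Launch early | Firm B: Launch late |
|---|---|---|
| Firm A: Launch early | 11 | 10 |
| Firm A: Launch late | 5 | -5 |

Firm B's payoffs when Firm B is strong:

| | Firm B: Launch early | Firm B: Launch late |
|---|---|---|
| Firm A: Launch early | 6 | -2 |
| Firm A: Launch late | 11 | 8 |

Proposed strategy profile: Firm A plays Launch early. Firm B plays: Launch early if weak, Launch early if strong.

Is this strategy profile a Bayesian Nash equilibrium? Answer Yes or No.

A profile is a BNE iff every type of every player is best-responding given beliefs about the other side.
Firm A plays Launch early: E[Launch early] = 0.6·(10) + 0.4·(10) = 10; E[Launch late] = 0. Best-responding. ✓
Firm B (product quality weak), facing Launch early: Launch early gives 11, Launch late gives 10. Proposed Launch early is best. ✓
Firm B (product quality strong), facing Launch early: Launch early gives 6, Launch late gives -2. Proposed Launch early is best. ✓

Yes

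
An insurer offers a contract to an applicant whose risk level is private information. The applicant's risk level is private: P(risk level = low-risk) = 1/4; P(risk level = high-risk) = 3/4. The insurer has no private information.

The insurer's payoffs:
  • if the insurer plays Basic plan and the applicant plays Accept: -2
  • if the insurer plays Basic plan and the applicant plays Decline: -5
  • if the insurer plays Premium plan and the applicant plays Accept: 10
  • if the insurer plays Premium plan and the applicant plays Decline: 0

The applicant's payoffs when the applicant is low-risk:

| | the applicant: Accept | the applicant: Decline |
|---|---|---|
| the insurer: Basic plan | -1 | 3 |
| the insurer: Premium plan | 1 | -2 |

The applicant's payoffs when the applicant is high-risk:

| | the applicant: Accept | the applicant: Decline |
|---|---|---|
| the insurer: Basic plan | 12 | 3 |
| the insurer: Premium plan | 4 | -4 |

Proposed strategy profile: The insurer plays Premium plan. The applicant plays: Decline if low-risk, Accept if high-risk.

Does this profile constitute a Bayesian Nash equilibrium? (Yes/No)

No

A profile is a BNE iff every type of every player is best-responding given beliefs about the other side.
The insurer plays Premium plan: E[Premium plan] = 1/4·(0) + 3/4·(10) = 15/2; E[Basic plan] = -11/4. Best-responding. ✓
The applicant (risk level low-risk), facing Premium plan: Accept gives 1, Decline gives -2. Proposed Decline is not best — profitable deviation exists. ✗
The applicant (risk level high-risk), facing Premium plan: Accept gives 4, Decline gives -4. Proposed Accept is best. ✓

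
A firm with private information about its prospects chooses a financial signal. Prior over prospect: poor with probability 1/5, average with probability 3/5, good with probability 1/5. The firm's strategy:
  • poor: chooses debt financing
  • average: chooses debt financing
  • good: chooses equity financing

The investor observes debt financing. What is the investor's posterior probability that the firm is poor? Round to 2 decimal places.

P(debt financing) = (1/5)·1 + (3/5)·1 + (1/5)·0 = 4/5
P(poor | debt financing) = ((1/5)·1) / (4/5) = (1/5) / (4/5) = 1/4

0.25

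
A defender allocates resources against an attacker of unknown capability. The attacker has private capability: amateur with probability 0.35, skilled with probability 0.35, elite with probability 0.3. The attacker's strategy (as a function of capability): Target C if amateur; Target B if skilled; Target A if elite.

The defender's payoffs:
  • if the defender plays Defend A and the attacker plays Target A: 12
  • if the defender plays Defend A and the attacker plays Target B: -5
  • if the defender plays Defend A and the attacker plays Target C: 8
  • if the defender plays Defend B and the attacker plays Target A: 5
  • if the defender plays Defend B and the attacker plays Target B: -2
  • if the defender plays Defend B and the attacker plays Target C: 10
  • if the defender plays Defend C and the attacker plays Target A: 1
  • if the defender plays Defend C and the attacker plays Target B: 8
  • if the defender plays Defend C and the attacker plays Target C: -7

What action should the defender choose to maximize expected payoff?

E[Defend A] = 0.35·(8) + 0.35·(-5) + 0.3·(12) = 4.65
E[Defend B] = 0.35·(10) + 0.35·(-2) + 0.3·(5) = 4.3
E[Defend C] = 0.35·(-7) + 0.35·(8) + 0.3·(1) = 0.65
Best response: Defend A (4.65 is the largest).

Defend A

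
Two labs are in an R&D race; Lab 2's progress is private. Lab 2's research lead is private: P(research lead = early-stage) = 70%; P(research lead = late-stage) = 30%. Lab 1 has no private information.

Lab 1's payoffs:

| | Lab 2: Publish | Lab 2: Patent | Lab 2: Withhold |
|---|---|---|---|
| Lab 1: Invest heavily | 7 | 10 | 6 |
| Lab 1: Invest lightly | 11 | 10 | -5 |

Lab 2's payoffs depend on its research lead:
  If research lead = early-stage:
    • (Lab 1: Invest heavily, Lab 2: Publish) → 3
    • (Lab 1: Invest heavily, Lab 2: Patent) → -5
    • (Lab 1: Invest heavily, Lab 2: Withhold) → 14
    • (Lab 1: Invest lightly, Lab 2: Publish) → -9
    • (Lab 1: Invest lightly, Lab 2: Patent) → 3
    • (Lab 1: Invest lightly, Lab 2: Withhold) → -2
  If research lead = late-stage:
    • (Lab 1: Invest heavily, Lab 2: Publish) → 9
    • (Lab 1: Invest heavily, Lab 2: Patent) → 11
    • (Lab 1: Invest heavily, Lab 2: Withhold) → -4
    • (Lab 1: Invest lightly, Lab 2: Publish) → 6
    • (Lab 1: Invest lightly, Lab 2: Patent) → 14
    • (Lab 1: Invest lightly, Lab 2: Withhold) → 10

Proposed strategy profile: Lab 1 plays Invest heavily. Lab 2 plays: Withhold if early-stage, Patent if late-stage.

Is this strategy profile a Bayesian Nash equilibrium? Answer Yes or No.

A profile is a BNE iff every type of every player is best-responding given beliefs about the other side.
Lab 1 plays Invest heavily: E[Invest heavily] = 0.7·(6) + 0.3·(10) = 7.2; E[Invest lightly] = -0.5. Best-responding. ✓
Lab 2 (research lead early-stage), facing Invest heavily: Publish gives 3, Patent gives -5, Withhold gives 14. Proposed Withhold is best. ✓
Lab 2 (research lead late-stage), facing Invest heavily: Publish gives 9, Patent gives 11, Withhold gives -4. Proposed Patent is best. ✓

Yes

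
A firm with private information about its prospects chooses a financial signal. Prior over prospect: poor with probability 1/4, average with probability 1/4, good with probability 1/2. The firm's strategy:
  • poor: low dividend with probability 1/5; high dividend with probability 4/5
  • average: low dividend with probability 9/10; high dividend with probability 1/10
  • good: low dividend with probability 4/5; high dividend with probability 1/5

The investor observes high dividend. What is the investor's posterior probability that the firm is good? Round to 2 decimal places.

P(high dividend) = (1/4)·(4/5) + (1/4)·(1/10) + (1/2)·(1/5) = 13/40
P(good | high dividend) = ((1/2)·(1/5)) / (13/40) = (1/10) / (13/40) = 4/13

0.31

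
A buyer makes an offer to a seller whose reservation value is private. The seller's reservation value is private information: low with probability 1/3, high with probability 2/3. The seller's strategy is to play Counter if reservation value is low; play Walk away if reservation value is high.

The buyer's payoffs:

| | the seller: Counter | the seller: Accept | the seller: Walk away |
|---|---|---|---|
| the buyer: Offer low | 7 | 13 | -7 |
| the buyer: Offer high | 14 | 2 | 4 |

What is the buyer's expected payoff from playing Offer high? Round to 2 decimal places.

7.33

Take the expectation over the seller's reservation value, weighting each type's action by its prior probability.
E[Offer high] = 1/3·14 + 2/3·4 = 14/3 + 8/3 = 22/3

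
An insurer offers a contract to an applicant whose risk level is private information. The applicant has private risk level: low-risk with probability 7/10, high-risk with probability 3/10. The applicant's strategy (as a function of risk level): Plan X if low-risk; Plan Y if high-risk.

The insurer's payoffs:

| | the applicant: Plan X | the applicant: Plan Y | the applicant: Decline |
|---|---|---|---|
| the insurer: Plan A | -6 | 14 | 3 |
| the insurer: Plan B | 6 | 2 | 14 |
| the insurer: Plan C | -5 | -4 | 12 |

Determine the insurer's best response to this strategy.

E[Plan A] = 7/10·(-6) + 3/10·(14) = 0
E[Plan B] = 7/10·(6) + 3/10·(2) = 24/5
E[Plan C] = 7/10·(-5) + 3/10·(-4) = -47/10
Best response: Plan B (24/5 is the largest).

Plan B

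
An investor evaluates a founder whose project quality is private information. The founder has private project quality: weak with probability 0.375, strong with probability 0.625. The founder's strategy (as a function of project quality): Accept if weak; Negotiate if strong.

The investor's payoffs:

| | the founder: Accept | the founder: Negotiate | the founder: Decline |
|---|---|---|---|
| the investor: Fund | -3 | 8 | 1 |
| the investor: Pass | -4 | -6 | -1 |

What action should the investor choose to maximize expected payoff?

Fund

E[Fund] = 0.375·(-3) + 0.625·(8) = 3.875
E[Pass] = 0.375·(-4) + 0.625·(-6) = -5.25
Best response: Fund (3.875 is the largest).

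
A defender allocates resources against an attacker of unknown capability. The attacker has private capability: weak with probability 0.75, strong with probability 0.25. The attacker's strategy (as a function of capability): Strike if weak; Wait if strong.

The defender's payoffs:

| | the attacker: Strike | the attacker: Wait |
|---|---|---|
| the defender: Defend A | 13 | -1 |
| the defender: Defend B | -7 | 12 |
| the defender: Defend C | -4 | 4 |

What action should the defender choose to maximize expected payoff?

E[Defend A] = 0.75·(13) + 0.25·(-1) = 9.5
E[Defend B] = 0.75·(-7) + 0.25·(12) = -2.25
E[Defend C] = 0.75·(-4) + 0.25·(4) = -2
Best response: Defend A (9.5 is the largest).

Defend A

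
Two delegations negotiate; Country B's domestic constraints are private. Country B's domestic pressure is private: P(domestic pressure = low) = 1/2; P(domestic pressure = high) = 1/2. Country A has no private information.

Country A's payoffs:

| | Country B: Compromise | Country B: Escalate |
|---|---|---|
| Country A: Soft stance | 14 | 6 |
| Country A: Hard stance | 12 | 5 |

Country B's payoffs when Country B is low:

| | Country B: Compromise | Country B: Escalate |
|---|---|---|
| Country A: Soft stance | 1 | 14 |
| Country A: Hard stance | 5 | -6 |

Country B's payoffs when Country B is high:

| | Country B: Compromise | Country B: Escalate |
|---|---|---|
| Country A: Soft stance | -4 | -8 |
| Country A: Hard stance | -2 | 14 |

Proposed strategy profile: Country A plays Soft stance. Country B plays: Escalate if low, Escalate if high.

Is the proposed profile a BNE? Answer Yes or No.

Country A plays Soft stance: E[Soft stance] = 1/2·(6) + 1/2·(6) = 6; E[Hard stance] = 5. Best-responding. ✓
Country B (domestic pressure low), facing Soft stance: Compromise gives 1, Escalate gives 14. Proposed Escalate is best. ✓
Country B (domestic pressure high), facing Soft stance: Compromise gives -4, Escalate gives -8. Proposed Escalate is not best — profitable deviation exists. ✗

No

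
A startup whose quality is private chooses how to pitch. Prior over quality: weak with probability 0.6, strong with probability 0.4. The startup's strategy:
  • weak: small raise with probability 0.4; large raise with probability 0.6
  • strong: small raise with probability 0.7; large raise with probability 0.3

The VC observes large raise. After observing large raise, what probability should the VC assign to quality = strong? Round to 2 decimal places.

0.25

P(large raise) = 0.6·0.6 + 0.4·0.3 = 0.48
P(strong | large raise) = (0.4·0.3) / 0.48 = 0.12 / 0.48 = 0.25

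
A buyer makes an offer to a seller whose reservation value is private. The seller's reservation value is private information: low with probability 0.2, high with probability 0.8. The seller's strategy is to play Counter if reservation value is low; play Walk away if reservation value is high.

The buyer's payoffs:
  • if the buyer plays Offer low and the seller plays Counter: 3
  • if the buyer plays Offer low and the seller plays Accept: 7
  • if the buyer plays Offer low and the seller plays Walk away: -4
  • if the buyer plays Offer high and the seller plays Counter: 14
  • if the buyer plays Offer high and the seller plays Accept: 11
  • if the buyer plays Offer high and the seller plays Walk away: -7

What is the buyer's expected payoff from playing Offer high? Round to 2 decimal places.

-2.80

Take the expectation over the seller's reservation value, weighting each type's action by its prior probability.
E[Offer high] = 0.2·14 + 0.8·(-7) = 2.8 + (-5.6) = -2.8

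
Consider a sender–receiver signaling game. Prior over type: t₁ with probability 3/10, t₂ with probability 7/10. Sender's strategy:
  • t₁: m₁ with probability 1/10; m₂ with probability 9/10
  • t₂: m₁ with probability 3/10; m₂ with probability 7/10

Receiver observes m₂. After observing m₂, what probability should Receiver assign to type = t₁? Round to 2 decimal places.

0.36

P(m₂) = (3/10)·(9/10) + (7/10)·(7/10) = 19/25
P(t₁ | m₂) = ((3/10)·(9/10)) / (19/25) = (27/100) / (19/25) = 27/76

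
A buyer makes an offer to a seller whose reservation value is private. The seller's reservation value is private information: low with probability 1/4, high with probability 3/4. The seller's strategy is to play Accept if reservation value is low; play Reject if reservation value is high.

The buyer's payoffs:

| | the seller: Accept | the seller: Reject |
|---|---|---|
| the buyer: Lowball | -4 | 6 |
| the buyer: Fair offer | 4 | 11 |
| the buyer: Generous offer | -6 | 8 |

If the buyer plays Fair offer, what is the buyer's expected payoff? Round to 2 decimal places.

E[Fair offer] = 1/4·4 + 3/4·11 = 1 + 33/4 = 37/4

9.25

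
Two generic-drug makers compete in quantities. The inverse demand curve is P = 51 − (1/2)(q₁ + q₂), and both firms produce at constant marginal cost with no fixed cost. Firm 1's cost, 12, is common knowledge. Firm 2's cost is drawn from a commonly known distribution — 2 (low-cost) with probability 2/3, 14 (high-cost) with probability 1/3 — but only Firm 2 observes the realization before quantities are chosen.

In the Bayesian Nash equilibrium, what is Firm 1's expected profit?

242

Type-c best response for Firm 2: q₂(c) = (51 − c) − q₁/2.
Firm 1 maximizes expected profit; its first-order condition is 51 − q₁ − (1/2)E[q₂] − 12 = 0.
Substituting E[q₂] and solving: E[c₂] = 6, so q₁ = (51 − 2·12 + 6)/(3/2) = 22.
E[P] = 51 − (1/2)·(q₁ + E[q₂]) = 23; Firm 1's expected profit = (E[P] − 12)·q₁ = (23 − 12)·22 = 242.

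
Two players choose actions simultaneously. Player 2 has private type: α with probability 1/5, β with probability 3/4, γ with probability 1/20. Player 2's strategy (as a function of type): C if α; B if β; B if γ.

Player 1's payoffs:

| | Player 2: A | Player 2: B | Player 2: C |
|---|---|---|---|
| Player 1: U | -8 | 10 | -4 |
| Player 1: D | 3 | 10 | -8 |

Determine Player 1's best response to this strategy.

U

E[U] = 1/5·(-4) + 3/4·(10) + 1/20·(10) = 36/5
E[D] = 1/5·(-8) + 3/4·(10) + 1/20·(10) = 32/5
Best response: U (36/5 is the largest).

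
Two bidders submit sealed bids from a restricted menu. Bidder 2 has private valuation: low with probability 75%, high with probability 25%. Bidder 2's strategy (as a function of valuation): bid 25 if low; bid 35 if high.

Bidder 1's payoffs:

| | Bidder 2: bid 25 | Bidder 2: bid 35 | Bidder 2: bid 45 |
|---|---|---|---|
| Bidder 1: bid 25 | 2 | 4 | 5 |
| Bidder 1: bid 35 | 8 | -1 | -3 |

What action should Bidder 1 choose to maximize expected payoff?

E[bid 25] = 0.75·(2) + 0.25·(4) = 2.5
E[bid 35] = 0.75·(8) + 0.25·(-1) = 5.75
Best response: bid 35 (5.75 is the largest).

bid 35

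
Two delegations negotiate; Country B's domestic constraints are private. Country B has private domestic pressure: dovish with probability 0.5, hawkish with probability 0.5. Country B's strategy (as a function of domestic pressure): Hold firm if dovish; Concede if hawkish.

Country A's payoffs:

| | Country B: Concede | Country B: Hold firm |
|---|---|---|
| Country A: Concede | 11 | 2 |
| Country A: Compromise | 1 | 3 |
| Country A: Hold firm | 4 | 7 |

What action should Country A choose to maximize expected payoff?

E[Concede] = 0.5·(2) + 0.5·(11) = 6.5
E[Compromise] = 0.5·(3) + 0.5·(1) = 2
E[Hold firm] = 0.5·(7) + 0.5·(4) = 5.5
Best response: Concede (6.5 is the largest).

Concede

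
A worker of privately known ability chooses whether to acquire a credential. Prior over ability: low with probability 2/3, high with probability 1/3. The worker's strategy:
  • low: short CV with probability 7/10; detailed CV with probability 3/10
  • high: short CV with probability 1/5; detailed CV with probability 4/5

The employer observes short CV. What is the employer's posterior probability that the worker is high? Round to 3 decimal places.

P(short CV) = (2/3)·(7/10) + (1/3)·(1/5) = 8/15
P(high | short CV) = ((1/3)·(1/5)) / (8/15) = (1/15) / (8/15) = 1/8

0.125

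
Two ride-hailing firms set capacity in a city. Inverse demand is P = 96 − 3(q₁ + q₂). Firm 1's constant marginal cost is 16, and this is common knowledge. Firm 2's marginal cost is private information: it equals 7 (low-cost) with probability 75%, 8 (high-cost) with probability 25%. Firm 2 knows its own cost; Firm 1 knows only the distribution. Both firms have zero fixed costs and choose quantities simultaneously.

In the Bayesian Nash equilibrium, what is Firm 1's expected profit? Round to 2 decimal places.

Each type of Firm 2 best-responds to q₁; Firm 1 best-responds to the expected q₂ over Firm 2's types.
Firm 2 with cost c maximizes (96 − 3(q₁+q₂) − c)·q₂, giving q₂(c) = (96 − c − 3q₁)/6.
E[c₂] = 0.75·7 + 0.25·8 = 7.25
Firm 1's FOC against E[q₂] yields q₁ = (96 − 2·16 + E[c₂])/9 = (96 − 32 + 7.25)/9 = 7.91667.
E[P] = 96 − 3·(q₁ + E[q₂]) = 39.75; Firm 1's expected profit = (E[P] − 16)·q₁ = (39.75 − 16)·7.91667 = 188.021.

188.02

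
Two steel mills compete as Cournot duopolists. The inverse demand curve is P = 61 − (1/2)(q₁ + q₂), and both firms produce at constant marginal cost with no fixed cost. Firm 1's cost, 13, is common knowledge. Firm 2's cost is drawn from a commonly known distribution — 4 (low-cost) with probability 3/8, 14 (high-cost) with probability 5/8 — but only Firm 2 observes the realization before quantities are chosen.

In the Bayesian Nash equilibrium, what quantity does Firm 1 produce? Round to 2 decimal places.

Each type of Firm 2 best-responds to q₁; Firm 1 best-responds to the expected q₂ over Firm 2's types.
Firm 2 with cost c maximizes (61 − (1/2)(q₁+q₂) − c)·q₂, giving q₂(c) = (61 − c − (1/2)q₁).
E[c₂] = 3/8·4 + 5/8·14 = 10.25
Firm 1's FOC against E[q₂] yields q₁ = (61 − 2·13 + E[c₂])/(3/2) = (61 − 26 + 10.25)/(3/2) = 30.1667.

30.17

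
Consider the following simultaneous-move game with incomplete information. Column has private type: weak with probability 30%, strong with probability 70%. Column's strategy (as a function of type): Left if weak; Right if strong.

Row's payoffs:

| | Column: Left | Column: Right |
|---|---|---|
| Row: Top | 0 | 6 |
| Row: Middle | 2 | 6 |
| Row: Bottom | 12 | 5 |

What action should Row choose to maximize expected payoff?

Bottom

Compute Row's expected payoff for each action, taking the expectation over Column's type.
E[Top] = 0.3·(0) + 0.7·(6) = 4.2
E[Middle] = 0.3·(2) + 0.7·(6) = 4.8
E[Bottom] = 0.3·(12) + 0.7·(5) = 7.1
Best response: Bottom (7.1 is the largest).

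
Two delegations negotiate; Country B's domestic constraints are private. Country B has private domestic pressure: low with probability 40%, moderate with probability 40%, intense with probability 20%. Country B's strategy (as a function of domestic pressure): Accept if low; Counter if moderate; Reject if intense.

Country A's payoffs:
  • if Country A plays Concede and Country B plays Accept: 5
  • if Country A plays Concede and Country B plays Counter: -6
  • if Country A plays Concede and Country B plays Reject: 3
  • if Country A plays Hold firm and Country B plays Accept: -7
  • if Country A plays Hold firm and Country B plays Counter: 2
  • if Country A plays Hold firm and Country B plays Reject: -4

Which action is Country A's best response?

Concede

E[Concede] = 0.4·(5) + 0.4·(-6) + 0.2·(3) = 0.2
E[Hold firm] = 0.4·(-7) + 0.4·(2) + 0.2·(-4) = -2.8
Best response: Concede (0.2 is the largest).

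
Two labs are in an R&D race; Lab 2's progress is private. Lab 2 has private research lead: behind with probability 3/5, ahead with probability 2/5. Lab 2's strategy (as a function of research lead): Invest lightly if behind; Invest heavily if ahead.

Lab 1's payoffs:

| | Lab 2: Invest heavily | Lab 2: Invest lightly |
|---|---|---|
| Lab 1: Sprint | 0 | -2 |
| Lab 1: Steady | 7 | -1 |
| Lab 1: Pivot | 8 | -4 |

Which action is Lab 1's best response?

Compute Lab 1's expected payoff for each action, taking the expectation over Lab 2's type.
E[Sprint] = 3/5·(-2) + 2/5·(0) = -6/5
E[Steady] = 3/5·(-1) + 2/5·(7) = 11/5
E[Pivot] = 3/5·(-4) + 2/5·(8) = 4/5
Best response: Steady (11/5 is the largest).

Steady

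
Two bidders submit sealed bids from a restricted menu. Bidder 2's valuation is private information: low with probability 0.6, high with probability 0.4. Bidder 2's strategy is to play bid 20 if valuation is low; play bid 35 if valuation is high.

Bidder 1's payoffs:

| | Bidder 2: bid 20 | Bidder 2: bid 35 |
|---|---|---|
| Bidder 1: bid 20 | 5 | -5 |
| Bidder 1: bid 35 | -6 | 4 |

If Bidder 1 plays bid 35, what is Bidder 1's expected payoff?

E[bid 35] = 0.6·(-6) + 0.4·4 = (-3.6) + 1.6 = -2

-2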